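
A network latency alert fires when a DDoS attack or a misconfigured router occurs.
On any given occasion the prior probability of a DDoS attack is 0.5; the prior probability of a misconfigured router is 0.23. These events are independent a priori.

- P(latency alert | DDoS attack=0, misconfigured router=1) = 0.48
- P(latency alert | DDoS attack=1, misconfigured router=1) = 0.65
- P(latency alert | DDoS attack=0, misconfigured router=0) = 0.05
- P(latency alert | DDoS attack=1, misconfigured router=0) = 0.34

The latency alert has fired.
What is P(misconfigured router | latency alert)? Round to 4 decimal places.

Enumerate the 4 (DDoS attack, misconfigured router) configurations and weight by the priors:
  P(latency alert) = 0.05·0.5·0.77 + 0.48·0.5·0.23 + 0.34·0.5·0.77 + 0.65·0.5·0.23
        = 0.019250 + 0.055200 + 0.130900 + 0.074750 = 0.280100
The terms with misconfigured router present sum to 0.129950, so
  P(misconfigured router | latency alert) = 0.129950 / 0.280100 ≈ 0.4639

P(misconfigured router | latency alert) ≈ 0.4639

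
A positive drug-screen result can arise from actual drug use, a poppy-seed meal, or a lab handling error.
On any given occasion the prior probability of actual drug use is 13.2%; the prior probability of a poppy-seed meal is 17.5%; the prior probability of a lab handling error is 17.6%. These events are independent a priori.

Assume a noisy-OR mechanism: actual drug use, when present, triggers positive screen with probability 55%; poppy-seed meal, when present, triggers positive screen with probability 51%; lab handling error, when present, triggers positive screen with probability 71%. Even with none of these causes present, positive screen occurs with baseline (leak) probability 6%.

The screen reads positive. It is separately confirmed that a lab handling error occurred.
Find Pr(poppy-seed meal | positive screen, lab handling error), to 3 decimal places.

Under noisy-OR, P(positive screen | causes) = 1 − (1−0.06)·∏(1−qᵢ) over the active causes.
P(positive screen | lab handling error) = 0.7274×0.868×0.825 + 0.866426×0.868×0.175 + 0.87733×0.132×0.825 + 0.939892×0.132×0.175 = 0.520891 + 0.131610 + 0.095541 + 0.021712 = 0.769754
Of this, 0.153322 comes from 0.131610 + 0.021712 (the poppy-seed meal=true cases).
P(poppy-seed meal | positive screen, lab handling error) = 0.153322 / 0.769754 ≈ 0.199

Pr(poppy-seed meal | positive screen, lab handling error) ≈ 0.199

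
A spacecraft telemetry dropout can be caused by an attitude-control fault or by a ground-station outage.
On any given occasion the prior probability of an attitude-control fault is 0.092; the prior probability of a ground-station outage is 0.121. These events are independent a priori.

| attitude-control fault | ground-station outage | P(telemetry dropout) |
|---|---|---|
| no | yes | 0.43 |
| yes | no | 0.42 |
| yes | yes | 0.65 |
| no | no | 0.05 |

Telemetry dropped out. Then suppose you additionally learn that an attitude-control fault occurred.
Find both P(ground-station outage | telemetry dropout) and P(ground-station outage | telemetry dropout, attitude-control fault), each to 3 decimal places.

P(ground-station outage | telemetry dropout) ≈ 0.424; P(ground-station outage | telemetry dropout, attitude-control fault) ≈ 0.176

Numerator (weight on configurations with ground-station outage): 0.047243 + 0.007236 = 0.054479
Denominator P(telemetry dropout): 0.05*0.908*0.879 + 0.43*0.908*0.121 + 0.42*0.092*0.879 + 0.65*0.092*0.121 = 0.128351
Posterior = 0.054479 / 0.128351 ≈ 0.424

Now condition on the additional information:
Numerator (weight on configurations with ground-station outage): 0.65*0.121 = 0.078650
Normalizer over all consistent configurations: 0.42*0.879 + 0.65*0.121 = 0.447830
P(ground-station outage | telemetry dropout, attitude-control fault) = 0.078650/0.447830 ≈ 0.176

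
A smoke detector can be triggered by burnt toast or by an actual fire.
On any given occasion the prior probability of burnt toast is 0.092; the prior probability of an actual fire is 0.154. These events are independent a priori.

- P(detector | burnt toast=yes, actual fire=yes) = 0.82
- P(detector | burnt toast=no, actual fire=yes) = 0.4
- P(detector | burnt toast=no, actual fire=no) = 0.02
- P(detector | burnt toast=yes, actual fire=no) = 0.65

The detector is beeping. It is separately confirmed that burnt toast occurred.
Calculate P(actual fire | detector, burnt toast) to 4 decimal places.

P(actual fire | detector, burnt toast) ≈ 0.1868

P(detector | burnt toast) = 0.65*0.846 + 0.82*0.154 = 0.549900 + 0.126280 = 0.676180
The actual fire-present share is 0.82*0.154 = 0.126280.
So P(actual fire | detector, burnt toast) = 0.126280/0.676180 ≈ 0.1868.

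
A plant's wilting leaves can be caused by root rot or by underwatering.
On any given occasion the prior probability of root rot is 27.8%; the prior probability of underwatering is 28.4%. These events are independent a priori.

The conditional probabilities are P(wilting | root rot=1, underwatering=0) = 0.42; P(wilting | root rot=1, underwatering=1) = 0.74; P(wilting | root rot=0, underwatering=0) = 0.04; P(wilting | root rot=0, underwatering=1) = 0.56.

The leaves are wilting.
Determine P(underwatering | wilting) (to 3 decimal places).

P(underwatering | wilting) ≈ 0.624

P(wilting) = 0.04×0.722×0.716 + 0.56×0.722×0.284 + 0.42×0.278×0.716 + 0.74×0.278×0.284 = 0.020678 + 0.114827 + 0.083600 + 0.058424 = 0.277529
The underwatering-present share is 0.114827 + 0.058424 = 0.173251.
So P(underwatering | wilting) = 0.173251/0.277529 ≈ 0.624.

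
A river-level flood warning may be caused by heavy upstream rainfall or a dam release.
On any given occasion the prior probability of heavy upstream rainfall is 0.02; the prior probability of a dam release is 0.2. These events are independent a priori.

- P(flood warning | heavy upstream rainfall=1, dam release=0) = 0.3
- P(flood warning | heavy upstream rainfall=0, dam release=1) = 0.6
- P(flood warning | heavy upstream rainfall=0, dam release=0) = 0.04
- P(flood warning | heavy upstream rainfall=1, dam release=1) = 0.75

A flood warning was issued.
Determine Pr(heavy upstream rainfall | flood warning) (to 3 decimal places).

P(flood warning) = 0.04×0.98×0.8 + 0.6×0.98×0.2 + 0.3×0.02×0.8 + 0.75×0.02×0.2 = 0.031360 + 0.117600 + 0.004800 + 0.003000 = 0.156760
Restricting to configurations with heavy upstream rainfall present: 0.004800 + 0.003000 = 0.007800.
Hence the posterior is 0.007800/0.156760 ≈ 0.050.

Pr(heavy upstream rainfall | flood warning) ≈ 0.050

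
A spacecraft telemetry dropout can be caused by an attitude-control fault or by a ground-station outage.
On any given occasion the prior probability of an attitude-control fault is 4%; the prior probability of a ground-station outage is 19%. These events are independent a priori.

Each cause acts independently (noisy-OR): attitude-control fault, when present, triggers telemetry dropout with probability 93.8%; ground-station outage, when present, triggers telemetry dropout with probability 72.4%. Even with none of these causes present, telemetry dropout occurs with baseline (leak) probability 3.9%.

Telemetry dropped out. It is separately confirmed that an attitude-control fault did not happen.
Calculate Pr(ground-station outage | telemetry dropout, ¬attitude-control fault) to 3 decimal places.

Under noisy-OR, P(telemetry dropout | causes) = 1 − (1−0.039)·∏(1−qᵢ) over the active causes.
For the numerator, keep only ground-station outage=true terms: 0.734764*0.19 = 0.139605
The normalizing constant is 0.039*0.81 + 0.734764*0.19 = 0.171195
P(ground-station outage | telemetry dropout, ¬attitude-control fault) = 0.139605/0.171195 ≈ 0.815

Pr(ground-station outage | telemetry dropout, ¬attitude-control fault) ≈ 0.815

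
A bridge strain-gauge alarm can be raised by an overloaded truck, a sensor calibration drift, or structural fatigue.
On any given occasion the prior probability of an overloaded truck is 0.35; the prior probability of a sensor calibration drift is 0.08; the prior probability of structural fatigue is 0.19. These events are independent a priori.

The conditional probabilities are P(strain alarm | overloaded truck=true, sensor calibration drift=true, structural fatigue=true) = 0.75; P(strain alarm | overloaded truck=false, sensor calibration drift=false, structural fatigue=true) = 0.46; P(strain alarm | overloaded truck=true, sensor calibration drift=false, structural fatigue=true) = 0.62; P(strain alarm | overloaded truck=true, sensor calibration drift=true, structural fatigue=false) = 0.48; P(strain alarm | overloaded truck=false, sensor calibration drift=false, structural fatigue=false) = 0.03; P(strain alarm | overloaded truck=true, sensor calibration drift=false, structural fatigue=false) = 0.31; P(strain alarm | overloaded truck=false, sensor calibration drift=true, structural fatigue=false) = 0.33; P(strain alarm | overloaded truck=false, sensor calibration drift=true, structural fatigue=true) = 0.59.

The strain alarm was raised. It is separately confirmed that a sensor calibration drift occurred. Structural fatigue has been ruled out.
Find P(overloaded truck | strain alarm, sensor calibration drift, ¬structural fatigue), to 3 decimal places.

P(strain alarm | sensor calibration drift, ¬structural fatigue) = 0.33*0.65 + 0.48*0.35 = 0.214500 + 0.168000 = 0.382500
The overloaded truck-present share is 0.48*0.35 = 0.168000.
P(overloaded truck | strain alarm, sensor calibration drift, ¬structural fatigue) = 0.168000 / 0.382500 ≈ 0.439

P(overloaded truck | strain alarm, sensor calibration drift, ¬structural fatigue) ≈ 0.439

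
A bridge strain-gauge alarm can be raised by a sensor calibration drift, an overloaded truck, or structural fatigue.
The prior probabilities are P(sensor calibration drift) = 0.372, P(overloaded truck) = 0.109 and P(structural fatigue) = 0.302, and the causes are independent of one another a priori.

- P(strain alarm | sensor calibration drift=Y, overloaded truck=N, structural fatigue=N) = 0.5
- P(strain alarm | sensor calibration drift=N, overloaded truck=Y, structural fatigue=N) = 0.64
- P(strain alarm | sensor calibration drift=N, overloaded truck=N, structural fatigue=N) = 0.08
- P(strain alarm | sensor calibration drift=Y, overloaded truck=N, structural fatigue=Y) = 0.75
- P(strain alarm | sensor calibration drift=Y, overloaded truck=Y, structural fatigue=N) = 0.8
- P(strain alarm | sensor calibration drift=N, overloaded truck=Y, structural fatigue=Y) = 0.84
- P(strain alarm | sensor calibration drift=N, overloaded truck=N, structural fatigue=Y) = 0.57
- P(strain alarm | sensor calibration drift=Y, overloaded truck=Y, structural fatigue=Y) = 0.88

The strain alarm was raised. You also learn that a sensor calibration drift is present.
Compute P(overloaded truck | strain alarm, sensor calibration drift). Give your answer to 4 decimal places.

For the numerator, keep only overloaded truck=true terms: 0.060866 + 0.028968 = 0.089834
The normalizing constant is 0.5·0.891·0.698 + 0.75·0.891·0.302 + 0.8·0.109·0.698 + 0.88·0.109·0.302 = 0.602605
P(overloaded truck | strain alarm, sensor calibration drift) = 0.089834/0.602605 ≈ 0.1491

P(overloaded truck | strain alarm, sensor calibration drift) ≈ 0.1491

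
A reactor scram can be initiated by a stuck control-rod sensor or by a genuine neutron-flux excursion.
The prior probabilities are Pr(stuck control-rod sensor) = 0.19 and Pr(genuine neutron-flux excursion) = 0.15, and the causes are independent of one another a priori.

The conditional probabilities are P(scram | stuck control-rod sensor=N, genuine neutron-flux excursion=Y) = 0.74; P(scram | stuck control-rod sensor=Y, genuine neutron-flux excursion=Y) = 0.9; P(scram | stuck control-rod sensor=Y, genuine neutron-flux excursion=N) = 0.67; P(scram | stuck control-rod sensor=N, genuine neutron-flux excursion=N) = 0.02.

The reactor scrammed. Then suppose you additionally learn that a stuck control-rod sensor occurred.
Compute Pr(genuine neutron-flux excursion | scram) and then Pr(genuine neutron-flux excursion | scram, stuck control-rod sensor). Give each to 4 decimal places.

Pr(genuine neutron-flux excursion | scram) ≈ 0.4865; Pr(genuine neutron-flux excursion | scram, stuck control-rod sensor) ≈ 0.1916

Enumerate the 4 (stuck control-rod sensor, genuine neutron-flux excursion) configurations and weight by the priors:
  P(scram) = 0.02×0.81×0.85 + 0.74×0.81×0.15 + 0.67×0.19×0.85 + 0.9×0.19×0.15
        = 0.013770 + 0.089910 + 0.108205 + 0.025650 = 0.237535
The terms with genuine neutron-flux excursion present sum to 0.115560, so
  P(genuine neutron-flux excursion | scram) = 0.115560 / 0.237535 ≈ 0.4865

Now condition on the additional information:
Enumerate both values of genuine neutron-flux excursion and weight by the priors:
  P(scram | stuck control-rod sensor) = 0.67×0.85 + 0.9×0.15
        = 0.569500 + 0.135000 = 0.704500
Configurations with genuine neutron-flux excursion contribute 0.135000, so
  P(genuine neutron-flux excursion | scram, stuck control-rod sensor) = 0.135000 / 0.704500 ≈ 0.1916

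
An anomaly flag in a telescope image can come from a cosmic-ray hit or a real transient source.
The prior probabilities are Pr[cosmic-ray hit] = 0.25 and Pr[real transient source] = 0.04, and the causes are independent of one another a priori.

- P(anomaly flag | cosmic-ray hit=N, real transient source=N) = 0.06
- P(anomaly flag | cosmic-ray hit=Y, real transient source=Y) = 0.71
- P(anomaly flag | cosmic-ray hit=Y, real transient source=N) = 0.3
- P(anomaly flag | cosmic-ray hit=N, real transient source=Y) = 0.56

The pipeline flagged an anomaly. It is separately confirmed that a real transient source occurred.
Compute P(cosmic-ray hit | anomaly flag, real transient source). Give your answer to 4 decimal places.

P(cosmic-ray hit | anomaly flag, real transient source) ≈ 0.2971

P(anomaly flag | real transient source) = 0.56·0.75 + 0.71·0.25 = 0.420000 + 0.177500 = 0.597500
Of this, 0.177500 comes from 0.71·0.25 (the cosmic-ray hit=true cases).
P(cosmic-ray hit | anomaly flag, real transient source) = 0.177500 / 0.597500 ≈ 0.2971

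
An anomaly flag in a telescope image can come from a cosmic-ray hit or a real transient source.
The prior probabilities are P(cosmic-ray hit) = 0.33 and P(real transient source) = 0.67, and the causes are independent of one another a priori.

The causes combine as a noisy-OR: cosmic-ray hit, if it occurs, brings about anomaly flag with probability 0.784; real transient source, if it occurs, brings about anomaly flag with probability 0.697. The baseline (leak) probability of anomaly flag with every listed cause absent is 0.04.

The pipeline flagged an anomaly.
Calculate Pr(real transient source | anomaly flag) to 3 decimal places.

Under noisy-OR, P(anomaly flag | causes) = 1 − (1−0.04)·∏(1−qᵢ) over the active causes.
Sum P(anomaly flag|·) weighted by the priors over the 4 (cosmic-ray hit, real transient source) configurations:
  P(anomaly flag) = 0.04×0.67×0.33 + 0.70912×0.67×0.67 + 0.79264×0.33×0.33 + 0.93717×0.33×0.67
        = 0.008844 + 0.318324 + 0.086318 + 0.207208 = 0.620694
Configurations with real transient source contribute 0.525532, so
  P(real transient source | anomaly flag) = 0.525532 / 0.620694 ≈ 0.847

Pr(real transient source | anomaly flag) ≈ 0.847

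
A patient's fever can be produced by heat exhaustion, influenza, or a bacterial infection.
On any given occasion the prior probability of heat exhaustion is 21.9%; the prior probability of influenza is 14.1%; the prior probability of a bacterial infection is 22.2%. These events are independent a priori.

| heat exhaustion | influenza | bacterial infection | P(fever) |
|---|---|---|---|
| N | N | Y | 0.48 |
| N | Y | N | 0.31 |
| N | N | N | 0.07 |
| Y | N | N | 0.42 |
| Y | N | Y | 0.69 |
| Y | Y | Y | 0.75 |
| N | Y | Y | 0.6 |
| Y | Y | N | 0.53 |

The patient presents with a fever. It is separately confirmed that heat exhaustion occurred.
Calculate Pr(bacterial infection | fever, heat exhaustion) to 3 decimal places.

P(fever | heat exhaustion) = 0.42*0.859*0.778 + 0.69*0.859*0.222 + 0.53*0.141*0.778 + 0.75*0.141*0.222 = 0.280687 + 0.131582 + 0.058140 + 0.023476 = 0.493885
Restricting to configurations with bacterial infection present: 0.131582 + 0.023476 = 0.155058.
P(bacterial infection | fever, heat exhaustion) = 0.155058 / 0.493885 ≈ 0.314

Pr(bacterial infection | fever, heat exhaustion) ≈ 0.314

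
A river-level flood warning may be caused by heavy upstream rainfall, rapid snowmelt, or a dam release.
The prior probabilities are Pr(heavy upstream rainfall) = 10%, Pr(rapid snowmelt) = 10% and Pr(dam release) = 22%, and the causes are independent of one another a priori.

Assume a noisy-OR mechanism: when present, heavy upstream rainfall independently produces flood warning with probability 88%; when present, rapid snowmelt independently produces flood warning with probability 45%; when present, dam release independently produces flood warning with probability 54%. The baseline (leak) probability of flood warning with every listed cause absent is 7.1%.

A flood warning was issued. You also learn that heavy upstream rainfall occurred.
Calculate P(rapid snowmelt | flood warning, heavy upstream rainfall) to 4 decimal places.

Under noisy-OR, P(flood warning | causes) = 1 − (1−0.071)·∏(1−qᵢ) over the active causes.
P(flood warning | heavy upstream rainfall) = 0.88852*0.9*0.78 + 0.948719*0.9*0.22 + 0.938686*0.1*0.78 + 0.971796*0.1*0.22 = 0.623741 + 0.187846 + 0.073218 + 0.021380 = 0.906185
The rapid snowmelt-present share is 0.073218 + 0.021380 = 0.094598.
So P(rapid snowmelt | flood warning, heavy upstream rainfall) = 0.094598/0.906185 ≈ 0.1044.

P(rapid snowmelt | flood warning, heavy upstream rainfall) ≈ 0.1044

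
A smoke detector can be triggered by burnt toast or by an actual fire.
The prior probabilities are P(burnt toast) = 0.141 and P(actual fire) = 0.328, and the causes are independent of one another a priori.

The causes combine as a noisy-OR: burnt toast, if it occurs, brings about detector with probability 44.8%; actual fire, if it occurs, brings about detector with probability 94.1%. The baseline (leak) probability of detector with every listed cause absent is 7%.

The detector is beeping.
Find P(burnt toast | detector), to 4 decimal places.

Under noisy-OR, P(detector | causes) = 1 − (1−0.07)·∏(1−qᵢ) over the active causes.
P(detector) = 0.07*0.859*0.672 + 0.94513*0.859*0.328 + 0.48664*0.141*0.672 + 0.969712*0.141*0.328 = 0.040407 + 0.266292 + 0.046110 + 0.044847 = 0.397656
Restricting to configurations with burnt toast present: 0.046110 + 0.044847 = 0.090957.
P(burnt toast | detector) = 0.090957 / 0.397656 ≈ 0.2287

P(burnt toast | detector) ≈ 0.2287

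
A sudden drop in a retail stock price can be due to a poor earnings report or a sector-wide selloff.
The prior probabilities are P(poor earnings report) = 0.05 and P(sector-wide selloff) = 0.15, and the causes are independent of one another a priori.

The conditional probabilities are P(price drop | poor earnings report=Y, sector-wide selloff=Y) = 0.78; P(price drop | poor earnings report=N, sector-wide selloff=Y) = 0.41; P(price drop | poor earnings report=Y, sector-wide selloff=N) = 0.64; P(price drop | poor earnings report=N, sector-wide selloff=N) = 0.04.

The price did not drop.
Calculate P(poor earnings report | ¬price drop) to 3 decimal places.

P(poor earnings report | ¬price drop) ≈ 0.019

Numerator (weight on configurations with poor earnings report): 0.015300 + 0.001650 = 0.016950
Normalizer over all consistent configurations: 0.96·0.95·0.85 + 0.59·0.95·0.15 + 0.36·0.05·0.85 + 0.22·0.05·0.15 = 0.876225
Posterior = 0.016950 / 0.876225 ≈ 0.019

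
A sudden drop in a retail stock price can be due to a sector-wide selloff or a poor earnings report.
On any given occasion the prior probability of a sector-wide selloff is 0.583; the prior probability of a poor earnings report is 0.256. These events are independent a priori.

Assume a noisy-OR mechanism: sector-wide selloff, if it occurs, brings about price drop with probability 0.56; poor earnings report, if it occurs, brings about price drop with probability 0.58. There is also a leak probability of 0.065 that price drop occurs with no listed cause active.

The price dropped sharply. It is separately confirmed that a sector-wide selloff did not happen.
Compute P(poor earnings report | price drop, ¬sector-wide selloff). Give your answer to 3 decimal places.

P(poor earnings report | price drop, ¬sector-wide selloff) ≈ 0.763

Under noisy-OR, P(price drop | causes) = 1 − (1−0.065)·∏(1−qᵢ) over the active causes.
By total probability over both values of poor earnings report:
  P(price drop | ¬sector-wide selloff) = 0.065×0.744 + 0.6073×0.256
        = 0.048360 + 0.155469 = 0.203829
Configurations with poor earnings report contribute 0.155469, so
  P(poor earnings report | price drop, ¬sector-wide selloff) = 0.155469 / 0.203829 ≈ 0.763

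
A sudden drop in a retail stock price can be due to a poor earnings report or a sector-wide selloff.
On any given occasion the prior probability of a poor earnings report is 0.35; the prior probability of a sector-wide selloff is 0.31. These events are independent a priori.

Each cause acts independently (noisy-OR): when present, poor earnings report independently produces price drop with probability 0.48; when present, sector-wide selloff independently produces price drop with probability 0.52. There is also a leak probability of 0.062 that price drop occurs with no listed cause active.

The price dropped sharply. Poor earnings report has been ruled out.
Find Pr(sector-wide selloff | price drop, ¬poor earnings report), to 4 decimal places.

Under noisy-OR, P(price drop | causes) = 1 − (1−0.062)·∏(1−qᵢ) over the active causes.
P(price drop | ¬poor earnings report) = 0.062*0.69 + 0.54976*0.31 = 0.042780 + 0.170426 = 0.213206
Of this, 0.170426 comes from 0.54976*0.31 (the sector-wide selloff=true cases).
Hence the posterior is 0.170426/0.213206 ≈ 0.7993.

Pr(sector-wide selloff | price drop, ¬poor earnings report) ≈ 0.7993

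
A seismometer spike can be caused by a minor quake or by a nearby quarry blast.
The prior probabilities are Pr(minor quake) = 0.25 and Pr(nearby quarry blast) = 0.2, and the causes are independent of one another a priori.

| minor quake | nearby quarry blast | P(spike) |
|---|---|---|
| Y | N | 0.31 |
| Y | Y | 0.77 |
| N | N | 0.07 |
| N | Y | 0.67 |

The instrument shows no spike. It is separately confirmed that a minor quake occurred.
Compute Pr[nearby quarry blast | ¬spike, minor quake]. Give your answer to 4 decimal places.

Pr[nearby quarry blast | ¬spike, minor quake] ≈ 0.0769

P(¬spike | minor quake) = 0.69*0.8 + 0.23*0.2 = 0.552000 + 0.046000 = 0.598000
The nearby quarry blast-present share is 0.23*0.2 = 0.046000.
Hence the posterior is 0.046000/0.598000 ≈ 0.0769.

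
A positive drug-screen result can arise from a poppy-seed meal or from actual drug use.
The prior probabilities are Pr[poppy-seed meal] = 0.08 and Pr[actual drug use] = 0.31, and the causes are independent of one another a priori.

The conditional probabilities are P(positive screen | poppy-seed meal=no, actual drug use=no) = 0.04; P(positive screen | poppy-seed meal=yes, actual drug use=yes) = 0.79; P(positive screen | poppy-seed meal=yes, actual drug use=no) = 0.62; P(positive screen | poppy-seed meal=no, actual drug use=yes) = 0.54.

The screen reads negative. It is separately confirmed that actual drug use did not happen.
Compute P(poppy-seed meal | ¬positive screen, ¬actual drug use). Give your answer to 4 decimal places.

P(poppy-seed meal | ¬positive screen, ¬actual drug use) ≈ 0.0333

For the numerator, keep only poppy-seed meal=true terms: 0.38×0.08 = 0.030400
Normalizer over all consistent configurations: 0.96×0.92 + 0.38×0.08 = 0.913600
P(poppy-seed meal | ¬positive screen, ¬actual drug use) = 0.030400/0.913600 ≈ 0.0333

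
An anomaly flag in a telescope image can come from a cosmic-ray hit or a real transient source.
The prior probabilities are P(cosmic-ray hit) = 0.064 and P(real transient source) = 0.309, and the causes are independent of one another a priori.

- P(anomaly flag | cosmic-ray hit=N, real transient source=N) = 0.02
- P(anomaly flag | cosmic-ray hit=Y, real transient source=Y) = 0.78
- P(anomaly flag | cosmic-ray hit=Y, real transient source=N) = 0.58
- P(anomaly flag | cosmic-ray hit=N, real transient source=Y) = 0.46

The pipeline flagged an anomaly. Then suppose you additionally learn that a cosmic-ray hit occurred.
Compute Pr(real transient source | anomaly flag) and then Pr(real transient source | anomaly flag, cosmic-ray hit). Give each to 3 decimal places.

Pr(real transient source | anomaly flag) ≈ 0.794; Pr(real transient source | anomaly flag, cosmic-ray hit) ≈ 0.376

By total probability over the 4 (cosmic-ray hit, real transient source) configurations:
  P(anomaly flag) = 0.02*0.936*0.691 + 0.46*0.936*0.309 + 0.58*0.064*0.691 + 0.78*0.064*0.309
        = 0.012936 + 0.133043 + 0.025650 + 0.015425 = 0.187054
The terms with real transient source present sum to 0.148468, so
  P(real transient source | anomaly flag) = 0.148468 / 0.187054 ≈ 0.794

Now condition on the additional information:
By total probability over both values of real transient source:
  P(anomaly flag | cosmic-ray hit) = 0.58·0.691 + 0.78·0.309
        = 0.400780 + 0.241020 = 0.641800
Keeping only the real transient source-present terms gives 0.241020, so
  P(real transient source | anomaly flag, cosmic-ray hit) = 0.241020 / 0.641800 ≈ 0.376
— cosmic-ray hit explains away the evidence for real transient source.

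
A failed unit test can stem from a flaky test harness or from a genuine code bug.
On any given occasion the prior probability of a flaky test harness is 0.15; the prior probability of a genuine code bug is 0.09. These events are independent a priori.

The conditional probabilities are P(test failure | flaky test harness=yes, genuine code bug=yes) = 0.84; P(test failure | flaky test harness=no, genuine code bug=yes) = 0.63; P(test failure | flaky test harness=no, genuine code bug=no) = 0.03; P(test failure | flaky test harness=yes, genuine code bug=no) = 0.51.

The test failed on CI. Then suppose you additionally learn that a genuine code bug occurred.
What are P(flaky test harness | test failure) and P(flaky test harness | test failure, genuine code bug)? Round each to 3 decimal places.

P(flaky test harness | test failure) ≈ 0.531; P(flaky test harness | test failure, genuine code bug) ≈ 0.190

By total probability over the 4 (flaky test harness, genuine code bug) configurations:
  P(test failure) = 0.03*0.85*0.91 + 0.63*0.85*0.09 + 0.51*0.15*0.91 + 0.84*0.15*0.09
        = 0.023205 + 0.048195 + 0.069615 + 0.011340 = 0.152355
The terms with flaky test harness present sum to 0.080955, so
  P(flaky test harness | test failure) = 0.080955 / 0.152355 ≈ 0.531

With the extra evidence:
Sum P(test failure|·) weighted by the priors over both values of flaky test harness:
  P(test failure | genuine code bug) = 0.63×0.85 + 0.84×0.15
        = 0.535500 + 0.126000 = 0.661500
The terms with flaky test harness present sum to 0.126000, so
  P(flaky test harness | test failure, genuine code bug) = 0.126000 / 0.661500 ≈ 0.190
The drop from 0.531 to 0.190 is the explaining-away (discounting) effect.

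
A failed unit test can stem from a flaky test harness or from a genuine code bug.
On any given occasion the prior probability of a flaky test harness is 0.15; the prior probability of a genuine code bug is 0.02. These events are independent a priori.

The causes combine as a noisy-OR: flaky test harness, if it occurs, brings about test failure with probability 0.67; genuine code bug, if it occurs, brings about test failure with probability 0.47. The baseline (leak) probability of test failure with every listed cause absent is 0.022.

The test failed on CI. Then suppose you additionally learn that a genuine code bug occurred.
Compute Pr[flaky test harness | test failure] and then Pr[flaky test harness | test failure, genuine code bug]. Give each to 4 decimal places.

Pr[flaky test harness | test failure] ≈ 0.7938; Pr[flaky test harness | test failure, genuine code bug] ≈ 0.2330

Under noisy-OR, P(test failure | causes) = 1 − (1−0.022)·∏(1−qᵢ) over the active causes.
P(test failure) = 0.022×0.85×0.98 + 0.48166×0.85×0.02 + 0.67726×0.15×0.98 + 0.828948×0.15×0.02 = 0.018326 + 0.008188 + 0.099557 + 0.002487 = 0.128558
Restricting to configurations with flaky test harness present: 0.099557 + 0.002487 = 0.102044.
Hence the posterior is 0.102044/0.128558 ≈ 0.7938.

Now condition on the additional information:
For the numerator, keep only flaky test harness=true terms: 0.828948·0.15 = 0.124342
Denominator P(test failure | genuine code bug): 0.48166·0.85 + 0.828948·0.15 = 0.533753
Posterior = 0.124342 / 0.533753 ≈ 0.2330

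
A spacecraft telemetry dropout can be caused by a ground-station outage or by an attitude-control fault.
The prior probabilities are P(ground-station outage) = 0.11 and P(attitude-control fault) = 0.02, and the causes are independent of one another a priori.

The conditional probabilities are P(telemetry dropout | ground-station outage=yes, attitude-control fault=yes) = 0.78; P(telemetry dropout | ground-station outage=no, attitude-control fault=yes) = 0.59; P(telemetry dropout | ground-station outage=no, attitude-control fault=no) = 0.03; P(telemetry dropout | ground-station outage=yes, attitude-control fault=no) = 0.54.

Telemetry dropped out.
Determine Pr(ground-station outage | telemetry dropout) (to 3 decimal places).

For the numerator, keep only ground-station outage=true terms: 0.058212 + 0.001716 = 0.059928
Denominator P(telemetry dropout): 0.03·0.89·0.98 + 0.59·0.89·0.02 + 0.54·0.11·0.98 + 0.78·0.11·0.02 = 0.096596
P(ground-station outage | telemetry dropout) = 0.059928/0.096596 ≈ 0.620

Pr(ground-station outage | telemetry dropout) ≈ 0.620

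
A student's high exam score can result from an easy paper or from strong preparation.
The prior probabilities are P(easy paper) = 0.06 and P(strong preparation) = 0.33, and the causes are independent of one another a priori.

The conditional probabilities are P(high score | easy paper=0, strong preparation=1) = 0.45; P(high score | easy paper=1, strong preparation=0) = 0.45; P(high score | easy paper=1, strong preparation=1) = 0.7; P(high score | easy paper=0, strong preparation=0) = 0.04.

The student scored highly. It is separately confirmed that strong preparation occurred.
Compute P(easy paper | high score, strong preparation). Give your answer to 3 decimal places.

P(easy paper | high score, strong preparation) ≈ 0.090

By total probability over both values of easy paper:
  P(high score | strong preparation) = 0.45×0.94 + 0.7×0.06
        = 0.423000 + 0.042000 = 0.465000
The terms with easy paper present sum to 0.042000, so
  P(easy paper | high score, strong preparation) = 0.042000 / 0.465000 ≈ 0.090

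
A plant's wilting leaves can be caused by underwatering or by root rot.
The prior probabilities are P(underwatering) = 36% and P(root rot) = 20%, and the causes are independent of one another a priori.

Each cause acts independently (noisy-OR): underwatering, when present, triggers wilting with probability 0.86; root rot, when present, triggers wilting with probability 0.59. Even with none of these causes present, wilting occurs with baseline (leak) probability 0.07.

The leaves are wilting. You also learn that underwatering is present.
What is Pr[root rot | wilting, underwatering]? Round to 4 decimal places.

Pr[root rot | wilting, underwatering] ≈ 0.2139

Under noisy-OR, P(wilting | causes) = 1 − (1−0.07)·∏(1−qᵢ) over the active causes.
Weight on root rot=true, given the evidence: 0.946618*0.2 = 0.189324
Denominator P(wilting | underwatering): 0.8698*0.8 + 0.946618*0.2 = 0.885164
P(root rot | wilting, underwatering) = 0.189324/0.885164 ≈ 0.2139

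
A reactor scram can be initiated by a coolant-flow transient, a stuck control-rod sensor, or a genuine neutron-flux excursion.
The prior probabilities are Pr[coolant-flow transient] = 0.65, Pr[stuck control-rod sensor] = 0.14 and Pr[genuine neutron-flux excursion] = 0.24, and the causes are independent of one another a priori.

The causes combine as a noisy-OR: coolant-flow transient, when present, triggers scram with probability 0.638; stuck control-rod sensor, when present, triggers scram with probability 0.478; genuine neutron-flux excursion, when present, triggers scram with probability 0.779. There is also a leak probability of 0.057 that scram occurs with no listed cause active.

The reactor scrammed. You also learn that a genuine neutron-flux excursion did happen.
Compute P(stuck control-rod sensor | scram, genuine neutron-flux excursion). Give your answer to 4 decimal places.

Under noisy-OR, P(scram | causes) = 1 − (1−0.057)·∏(1−qᵢ) over the active causes.
Weight on stuck control-rod sensor=true, given the evidence: 0.043669 + 0.087416 = 0.131085
Denominator P(scram | genuine neutron-flux excursion): 0.791597×0.35×0.86 + 0.891214×0.35×0.14 + 0.924558×0.65×0.86 + 0.960619×0.65×0.14 = 0.886184
P(stuck control-rod sensor | scram, genuine neutron-flux excursion) = 0.131085/0.886184 ≈ 0.1479

P(stuck control-rod sensor | scram, genuine neutron-flux excursion) ≈ 0.1479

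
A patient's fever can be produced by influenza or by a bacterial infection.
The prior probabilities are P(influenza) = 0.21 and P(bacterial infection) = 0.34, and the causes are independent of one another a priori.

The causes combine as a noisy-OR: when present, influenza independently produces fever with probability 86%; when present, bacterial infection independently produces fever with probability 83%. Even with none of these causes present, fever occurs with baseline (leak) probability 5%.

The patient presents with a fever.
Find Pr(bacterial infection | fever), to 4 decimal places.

Under noisy-OR, P(fever | causes) = 1 − (1−0.05)·∏(1−qᵢ) over the active causes.
Enumerate the 4 (influenza, bacterial infection) configurations and weight by the priors:
  P(fever) = 0.05*0.79*0.66 + 0.8385*0.79*0.34 + 0.867*0.21*0.66 + 0.97739*0.21*0.34
        = 0.026070 + 0.225221 + 0.120166 + 0.069786 = 0.441243
The terms with bacterial infection present sum to 0.295007, so
  P(bacterial infection | fever) = 0.295007 / 0.441243 ≈ 0.6686

Pr(bacterial infection | fever) ≈ 0.6686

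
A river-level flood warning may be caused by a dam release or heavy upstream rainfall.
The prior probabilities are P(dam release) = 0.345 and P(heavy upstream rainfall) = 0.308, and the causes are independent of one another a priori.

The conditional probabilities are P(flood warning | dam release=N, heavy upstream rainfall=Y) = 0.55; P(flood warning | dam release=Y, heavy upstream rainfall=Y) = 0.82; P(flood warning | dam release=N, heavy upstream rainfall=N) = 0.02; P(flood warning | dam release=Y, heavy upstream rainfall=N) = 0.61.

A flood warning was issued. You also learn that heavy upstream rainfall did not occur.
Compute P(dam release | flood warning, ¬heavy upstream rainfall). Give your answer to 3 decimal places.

P(dam release | flood warning, ¬heavy upstream rainfall) ≈ 0.941

Enumerate both values of dam release and weight by the priors:
  P(flood warning | ¬heavy upstream rainfall) = 0.02*0.655 + 0.61*0.345
        = 0.013100 + 0.210450 = 0.223550
The terms with dam release present sum to 0.210450, so
  P(dam release | flood warning, ¬heavy upstream rainfall) = 0.210450 / 0.223550 ≈ 0.941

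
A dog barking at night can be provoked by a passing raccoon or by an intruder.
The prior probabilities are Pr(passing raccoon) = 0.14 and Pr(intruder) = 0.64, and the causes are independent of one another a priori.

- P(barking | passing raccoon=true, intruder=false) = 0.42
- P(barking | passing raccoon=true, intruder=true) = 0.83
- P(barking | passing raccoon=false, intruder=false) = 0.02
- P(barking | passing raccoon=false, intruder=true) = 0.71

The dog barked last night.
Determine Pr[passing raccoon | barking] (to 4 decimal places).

For the numerator, keep only passing raccoon=true terms: 0.021168 + 0.074368 = 0.095536
The normalizing constant is 0.02·0.86·0.36 + 0.71·0.86·0.64 + 0.42·0.14·0.36 + 0.83·0.14·0.64 = 0.492512
P(passing raccoon | barking) = 0.095536/0.492512 ≈ 0.1940

Pr[passing raccoon | barking] ≈ 0.1940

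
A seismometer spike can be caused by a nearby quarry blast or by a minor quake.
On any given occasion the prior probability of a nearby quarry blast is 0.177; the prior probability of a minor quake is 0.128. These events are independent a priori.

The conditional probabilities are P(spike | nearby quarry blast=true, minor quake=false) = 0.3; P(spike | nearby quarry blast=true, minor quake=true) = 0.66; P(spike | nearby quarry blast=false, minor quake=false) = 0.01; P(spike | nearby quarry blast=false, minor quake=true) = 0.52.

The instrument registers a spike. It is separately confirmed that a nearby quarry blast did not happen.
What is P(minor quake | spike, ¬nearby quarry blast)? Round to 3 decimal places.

P(minor quake | spike, ¬nearby quarry blast) ≈ 0.884

Numerator (weight on configurations with minor quake): 0.52·0.128 = 0.066560
Normalizer over all consistent configurations: 0.01·0.872 + 0.52·0.128 = 0.075280
Posterior = 0.066560 / 0.075280 ≈ 0.884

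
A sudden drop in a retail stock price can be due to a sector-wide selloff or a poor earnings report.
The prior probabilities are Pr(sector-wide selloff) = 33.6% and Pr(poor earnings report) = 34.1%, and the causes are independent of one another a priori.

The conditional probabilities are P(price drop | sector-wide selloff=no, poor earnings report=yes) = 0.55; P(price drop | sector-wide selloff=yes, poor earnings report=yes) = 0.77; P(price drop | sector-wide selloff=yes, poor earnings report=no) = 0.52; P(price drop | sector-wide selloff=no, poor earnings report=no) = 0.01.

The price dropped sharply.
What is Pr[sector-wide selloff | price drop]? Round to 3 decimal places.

Pr[sector-wide selloff | price drop] ≈ 0.612

By total probability over the 4 (sector-wide selloff, poor earnings report) configurations:
  P(price drop) = 0.01·0.664·0.659 + 0.55·0.664·0.341 + 0.52·0.336·0.659 + 0.77·0.336·0.341
        = 0.004376 + 0.124533 + 0.115140 + 0.088224 = 0.332273
Configurations with sector-wide selloff contribute 0.203364, so
  P(sector-wide selloff | price drop) = 0.203364 / 0.332273 ≈ 0.612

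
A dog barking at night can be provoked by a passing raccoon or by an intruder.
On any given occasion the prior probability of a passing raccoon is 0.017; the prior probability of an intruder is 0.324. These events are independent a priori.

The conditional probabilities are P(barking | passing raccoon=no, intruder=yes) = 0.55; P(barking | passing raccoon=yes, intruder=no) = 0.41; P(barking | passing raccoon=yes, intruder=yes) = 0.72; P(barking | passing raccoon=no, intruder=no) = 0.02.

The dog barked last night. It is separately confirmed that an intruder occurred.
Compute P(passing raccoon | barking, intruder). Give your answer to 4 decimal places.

Sum P(barking|·) weighted by the priors over both values of passing raccoon:
  P(barking | intruder) = 0.55*0.983 + 0.72*0.017
        = 0.540650 + 0.012240 = 0.552890
The terms with passing raccoon present sum to 0.012240, so
  P(passing raccoon | barking, intruder) = 0.012240 / 0.552890 ≈ 0.0221

P(passing raccoon | barking, intruder) ≈ 0.0221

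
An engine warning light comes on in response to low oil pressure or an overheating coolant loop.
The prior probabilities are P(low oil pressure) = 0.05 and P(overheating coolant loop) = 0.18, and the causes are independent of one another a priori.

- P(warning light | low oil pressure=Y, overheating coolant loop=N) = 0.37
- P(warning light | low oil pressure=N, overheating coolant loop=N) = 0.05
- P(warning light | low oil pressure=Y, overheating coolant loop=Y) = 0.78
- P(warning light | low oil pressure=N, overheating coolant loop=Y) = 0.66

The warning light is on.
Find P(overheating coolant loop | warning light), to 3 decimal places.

P(overheating coolant loop | warning light) ≈ 0.689

Numerator (weight on configurations with overheating coolant loop): 0.112860 + 0.007020 = 0.119880
Denominator P(warning light): 0.05×0.95×0.82 + 0.66×0.95×0.18 + 0.37×0.05×0.82 + 0.78×0.05×0.18 = 0.174000
P(overheating coolant loop | warning light) = 0.119880/0.174000 ≈ 0.689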